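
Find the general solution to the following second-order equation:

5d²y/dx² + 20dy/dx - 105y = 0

Characteristic equation: 5r² + 20r - 105 = 0
Divide by 5: r² + 4r - 21 = 0
Roots: r = 3, -7 (distinct real)
General solution: y = C₁e^(3x) + C₂e^(-7x)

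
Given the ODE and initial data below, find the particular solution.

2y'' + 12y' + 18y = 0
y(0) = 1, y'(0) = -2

General solution: y = (C₁ + C₂x)e^(-3x)
Repeated root r = -3
Applying ICs: C₁ = 1, C₂ = 1
Particular solution: y = (1 + x)e^(-3x)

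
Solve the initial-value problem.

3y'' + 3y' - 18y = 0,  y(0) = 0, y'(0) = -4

General solution: y = C₁e^(2x) + C₂e^(-3x)
Applying ICs: C₁ = -4/5, C₂ = 4/5
Particular solution: y = -(4/5)e^(2x) + (4/5)e^(-3x)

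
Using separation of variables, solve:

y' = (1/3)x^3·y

Separating variables and integrating:
ln|y| = x^4/12 + C

General solution: y = Ce^(x^4/12)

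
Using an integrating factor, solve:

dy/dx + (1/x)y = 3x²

Using integrating factor method:

General solution: y = (3/4)x^3 + C/x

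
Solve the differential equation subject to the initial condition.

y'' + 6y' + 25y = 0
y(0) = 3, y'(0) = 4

General solution: y = e^(-3x)(C₁cos(4x) + C₂sin(4x))
Complex roots r = -3 ± 4i
Applying ICs: C₁ = 3, C₂ = 13/4
Particular solution: y = e^(-3x)(3cos(4x) + (13/4)sin(4x))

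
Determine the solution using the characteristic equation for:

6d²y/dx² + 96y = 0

Characteristic equation: 6r² + 96 = 0
Divide by 6: r² + 16 = 0
Roots: r = ±4i (complex conjugates)
General solution: y = C₁cos(4x) + C₂sin(4x)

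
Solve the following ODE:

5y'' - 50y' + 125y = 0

Characteristic equation: 5r² - 50r + 125 = 0
Divide by 5: r² - 10r + 25 = 0
Factored: (r - 5)² = 0
Repeated root: r = 5
General solution: y = (C₁ + C₂x)e^(5x)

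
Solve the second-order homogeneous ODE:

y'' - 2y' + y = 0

Characteristic equation: r² - 2r + 1 = 0
Factored: (r - 1)² = 0
Repeated root: r = 1
General solution: y = (C₁ + C₂x)e^x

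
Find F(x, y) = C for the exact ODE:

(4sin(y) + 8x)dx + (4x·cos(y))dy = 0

Verify exactness: ∂M/∂y = ∂N/∂x ✓
Find F(x,y) such that ∂F/∂x = M, ∂F/∂y = N
Solution: 4x·sin(y) + 4x² = C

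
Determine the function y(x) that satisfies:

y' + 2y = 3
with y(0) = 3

General solution: y = 3/2 + Ce^(-2x)
Applying y(0) = 3: C = 3 - 3/2 = 3/2
Particular solution: y = 3/2 + (3/2)e^(-2x)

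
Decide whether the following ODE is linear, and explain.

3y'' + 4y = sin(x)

Linear (y and its derivatives appear to the first power only, no products of y terms)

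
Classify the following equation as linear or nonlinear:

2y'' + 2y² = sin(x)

Nonlinear (y² term)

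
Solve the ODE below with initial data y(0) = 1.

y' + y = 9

General solution: y = 9 + Ce^(-x)
Applying y(0) = 1: C = 1 - 9 = -8
Particular solution: y = 9 - 8e^(-x)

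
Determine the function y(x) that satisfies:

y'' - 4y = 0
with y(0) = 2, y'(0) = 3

General solution: y = C₁e^(2x) + C₂e^(-2x)
Applying ICs: C₁ = 7/4, C₂ = 1/4
Particular solution: y = (7/4)e^(2x) + (1/4)e^(-2x)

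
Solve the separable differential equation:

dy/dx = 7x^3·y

Separating variables and integrating:
ln|y| = 7x^4/4 + C

General solution: y = Ce^(7x^4/4)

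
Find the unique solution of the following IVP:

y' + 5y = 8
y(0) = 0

General solution: y = 8/5 + Ce^(-5x)
Applying y(0) = 0: C = 0 - 8/5 = -8/5
Particular solution: y = 8/5 - (8/5)e^(-5x)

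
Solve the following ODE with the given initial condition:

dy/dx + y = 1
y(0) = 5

General solution: y = 1 + Ce^(-x)
Applying y(0) = 5: C = 5 - 1 = 4
Particular solution: y = 1 + 4e^(-x)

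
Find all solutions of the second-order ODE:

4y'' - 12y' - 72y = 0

Characteristic equation: 4r² - 12r - 72 = 0
Divide by 4: r² - 3r - 18 = 0
Roots: r = 6, -3 (distinct real)
General solution: y = C₁e^(6x) + C₂e^(-3x)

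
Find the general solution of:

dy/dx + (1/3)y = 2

Using integrating factor method:

General solution: y = 6 + Ce^(-x/3)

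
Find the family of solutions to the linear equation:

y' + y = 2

Using integrating factor method:

General solution: y = 2 + Ce^(-x)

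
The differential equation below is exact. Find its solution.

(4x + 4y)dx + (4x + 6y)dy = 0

Verify exactness: ∂M/∂y = ∂N/∂x ✓
Find F(x,y) such that ∂F/∂x = M, ∂F/∂y = N
Solution: 2x² + 4xy + 3y² = C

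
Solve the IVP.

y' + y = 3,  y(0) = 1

General solution: y = 3 + Ce^(-x)
Applying y(0) = 1: C = 1 - 3 = -2
Particular solution: y = 3 - 2e^(-x)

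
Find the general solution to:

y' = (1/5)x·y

Separating variables and integrating:
ln|y| = x^2/10 + C

General solution: y = Ce^(x^2/10)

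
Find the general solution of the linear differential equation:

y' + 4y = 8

Using integrating factor method:

General solution: y = 2 + Ce^(-4x)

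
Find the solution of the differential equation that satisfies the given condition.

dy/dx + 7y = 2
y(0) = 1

General solution: y = 2/7 + Ce^(-7x)
Applying y(0) = 1: C = 1 - 2/7 = 5/7
Particular solution: y = 2/7 + (5/7)e^(-7x)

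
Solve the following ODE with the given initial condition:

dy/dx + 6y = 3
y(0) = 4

General solution: y = 1/2 + Ce^(-6x)
Applying y(0) = 4: C = 4 - 1/2 = 7/2
Particular solution: y = 1/2 + (7/2)e^(-6x)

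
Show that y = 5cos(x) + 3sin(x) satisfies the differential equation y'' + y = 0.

Verification:
y'' = -5cos(x) - 3sin(x)
y'' + y = 0 ✓

Yes, it is a solution.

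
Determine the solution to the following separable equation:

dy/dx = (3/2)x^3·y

Separating variables and integrating:
ln|y| = 3x^4/8 + C

General solution: y = Ce^(3x^4/8)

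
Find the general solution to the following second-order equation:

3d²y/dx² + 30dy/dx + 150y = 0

Characteristic equation: 3r² + 30r + 150 = 0
Divide by 3: r² + 10r + 50 = 0
Roots: r = -5 ± 5i (complex conjugates)
General solution: y = e^(-5x)(C₁cos(5x) + C₂sin(5x))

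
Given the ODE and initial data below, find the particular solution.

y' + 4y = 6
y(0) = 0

General solution: y = 3/2 + Ce^(-4x)
Applying y(0) = 0: C = 0 - 3/2 = -3/2
Particular solution: y = 3/2 - (3/2)e^(-4x)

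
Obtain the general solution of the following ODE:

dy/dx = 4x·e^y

Separating variables and integrating:
-e^(-y) = 2x² + C

General solution: y = -ln(C - 2x²)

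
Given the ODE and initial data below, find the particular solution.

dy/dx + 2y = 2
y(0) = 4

General solution: y = 1 + Ce^(-2x)
Applying y(0) = 4: C = 4 - 1 = 3
Particular solution: y = 1 + 3e^(-2x)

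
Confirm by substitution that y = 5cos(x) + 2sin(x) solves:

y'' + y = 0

Verification:
y'' = -5cos(x) - 2sin(x)
y'' + y = 0 ✓

Yes, it is a solution.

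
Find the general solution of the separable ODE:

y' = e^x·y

Separating variables and integrating:
ln|y| = e^x + C

General solution: y = Ce^(e^x)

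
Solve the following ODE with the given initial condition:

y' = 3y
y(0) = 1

General solution: y = Ce^(3x)
Applying IC y(0) = 1:
Particular solution: y = e^(3x)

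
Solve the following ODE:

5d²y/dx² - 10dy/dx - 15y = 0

Characteristic equation: 5r² - 10r - 15 = 0
Divide by 5: r² - 2r - 3 = 0
Roots: r = 3, -1 (distinct real)
General solution: y = C₁e^(3x) + C₂e^(-x)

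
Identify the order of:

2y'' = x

The order is 2 (highest derivative is of order 2).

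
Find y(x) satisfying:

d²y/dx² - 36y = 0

Characteristic equation: r² - 36 = 0
Roots: r = 6, -6 (distinct real)
General solution: y = C₁e^(6x) + C₂e^(-6x)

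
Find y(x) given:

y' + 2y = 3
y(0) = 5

General solution: y = 3/2 + Ce^(-2x)
Applying y(0) = 5: C = 5 - 3/2 = 7/2
Particular solution: y = 3/2 + (7/2)e^(-2x)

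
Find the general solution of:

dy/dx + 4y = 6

Using integrating factor method:

General solution: y = 3/2 + Ce^(-4x)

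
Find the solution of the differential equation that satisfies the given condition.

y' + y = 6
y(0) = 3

General solution: y = 6 + Ce^(-x)
Applying y(0) = 3: C = 3 - 6 = -3
Particular solution: y = 6 - 3e^(-x)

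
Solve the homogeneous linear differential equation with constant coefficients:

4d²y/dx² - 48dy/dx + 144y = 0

Characteristic equation: 4r² - 48r + 144 = 0
Divide by 4: r² - 12r + 36 = 0
Factored: (r - 6)² = 0
Repeated root: r = 6
General solution: y = (C₁ + C₂x)e^(6x)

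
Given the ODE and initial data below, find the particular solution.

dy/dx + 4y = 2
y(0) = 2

General solution: y = 1/2 + Ce^(-4x)
Applying y(0) = 2: C = 2 - 1/2 = 3/2
Particular solution: y = 1/2 + (3/2)e^(-4x)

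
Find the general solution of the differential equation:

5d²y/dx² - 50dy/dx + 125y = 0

Characteristic equation: 5r² - 50r + 125 = 0
Divide by 5: r² - 10r + 25 = 0
Factored: (r - 5)² = 0
Repeated root: r = 5
General solution: y = (C₁ + C₂x)e^(5x)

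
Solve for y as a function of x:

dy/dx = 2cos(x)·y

Separating variables and integrating:
ln|y| = 2sin(x) + C

General solution: y = Ce^(2sin(x))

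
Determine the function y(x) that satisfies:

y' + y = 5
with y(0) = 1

General solution: y = 5 + Ce^(-x)
Applying y(0) = 1: C = 1 - 5 = -4
Particular solution: y = 5 - 4e^(-x)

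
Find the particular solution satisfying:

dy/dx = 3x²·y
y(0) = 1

General solution: y = Ce^(x³)
Applying IC y(0) = 1:
Particular solution: y = e^(x³)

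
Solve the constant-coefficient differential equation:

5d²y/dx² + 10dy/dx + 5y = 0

Characteristic equation: 5r² + 10r + 5 = 0
Divide by 5: r² + 2r + 1 = 0
Factored: (r + 1)² = 0
Repeated root: r = -1
General solution: y = (C₁ + C₂x)e^(-x)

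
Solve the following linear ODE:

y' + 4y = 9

Using integrating factor method:

General solution: y = 9/4 + Ce^(-4x)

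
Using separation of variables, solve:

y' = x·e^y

Separating variables and integrating:
-e^(-y) = x²/2 + C

General solution: y = -ln(C - x²/2)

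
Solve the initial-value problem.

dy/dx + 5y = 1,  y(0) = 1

General solution: y = 1/5 + Ce^(-5x)
Applying y(0) = 1: C = 1 - 1/5 = 4/5
Particular solution: y = 1/5 + (4/5)e^(-5x)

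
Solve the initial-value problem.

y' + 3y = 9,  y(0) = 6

General solution: y = 3 + Ce^(-3x)
Applying y(0) = 6: C = 6 - 3 = 3
Particular solution: y = 3 + 3e^(-3x)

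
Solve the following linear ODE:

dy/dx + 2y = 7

Using integrating factor method:

General solution: y = 7/2 + Ce^(-2x)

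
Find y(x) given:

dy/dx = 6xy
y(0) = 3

General solution: y = Ce^(3x²)
Applying IC y(0) = 3:
Particular solution: y = 3e^(3x²)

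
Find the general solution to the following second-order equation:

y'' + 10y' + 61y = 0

Characteristic equation: r² + 10r + 61 = 0
Roots: r = -5 ± 6i (complex conjugates)
General solution: y = e^(-5x)(C₁cos(6x) + C₂sin(6x))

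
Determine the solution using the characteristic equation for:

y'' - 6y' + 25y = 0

Characteristic equation: r² - 6r + 25 = 0
Roots: r = 3 ± 4i (complex conjugates)
General solution: y = e^(3x)(C₁cos(4x) + C₂sin(4x))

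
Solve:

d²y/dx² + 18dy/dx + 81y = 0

Characteristic equation: r² + 18r + 81 = 0
Factored: (r + 9)² = 0
Repeated root: r = -9
General solution: y = (C₁ + C₂x)e^(-9x)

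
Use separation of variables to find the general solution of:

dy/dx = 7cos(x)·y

Separating variables and integrating:
ln|y| = 7sin(x) + C

General solution: y = Ce^(7sin(x))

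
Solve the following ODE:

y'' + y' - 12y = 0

Characteristic equation: r² + r - 12 = 0
Roots: r = 3, -4 (distinct real)
General solution: y = C₁e^(3x) + C₂e^(-4x)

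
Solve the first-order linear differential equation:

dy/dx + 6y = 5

Using integrating factor method:

General solution: y = 5/6 + Ce^(-6x)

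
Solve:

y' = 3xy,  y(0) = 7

General solution: y = Ce^(3x²/2)
Applying IC y(0) = 7:
Particular solution: y = 7e^(3x²/2)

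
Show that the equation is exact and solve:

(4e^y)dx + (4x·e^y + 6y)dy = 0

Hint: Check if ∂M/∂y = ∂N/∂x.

Verify exactness: ∂M/∂y = ∂N/∂x ✓
Find F(x,y) such that ∂F/∂x = M, ∂F/∂y = N
Solution: 4x·e^y + 3y² = C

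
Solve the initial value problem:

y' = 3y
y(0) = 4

General solution: y = Ce^(3x)
Applying IC y(0) = 4:
Particular solution: y = 4e^(3x)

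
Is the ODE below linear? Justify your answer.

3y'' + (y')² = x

No. Nonlinear ((y')² term)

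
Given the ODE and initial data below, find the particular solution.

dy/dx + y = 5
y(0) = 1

General solution: y = 5 + Ce^(-x)
Applying y(0) = 1: C = 1 - 5 = -4
Particular solution: y = 5 - 4e^(-x)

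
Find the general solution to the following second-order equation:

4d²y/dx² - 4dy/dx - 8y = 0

Characteristic equation: 4r² - 4r - 8 = 0
Divide by 4: r² - r - 2 = 0
Roots: r = 2, -1 (distinct real)
General solution: y = C₁e^(2x) + C₂e^(-x)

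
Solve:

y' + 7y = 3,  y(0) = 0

General solution: y = 3/7 + Ce^(-7x)
Applying y(0) = 0: C = 0 - 3/7 = -3/7
Particular solution: y = 3/7 - (3/7)e^(-7x)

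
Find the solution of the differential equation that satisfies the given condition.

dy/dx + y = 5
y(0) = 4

General solution: y = 5 + Ce^(-x)
Applying y(0) = 4: C = 4 - 5 = -1
Particular solution: y = 5 - e^(-x)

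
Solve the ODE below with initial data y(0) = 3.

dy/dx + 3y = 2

General solution: y = 2/3 + Ce^(-3x)
Applying y(0) = 3: C = 3 - 2/3 = 7/3
Particular solution: y = 2/3 + (7/3)e^(-3x)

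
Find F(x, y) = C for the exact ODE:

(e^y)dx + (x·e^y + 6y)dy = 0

Verify exactness: ∂M/∂y = ∂N/∂x ✓
Find F(x,y) such that ∂F/∂x = M, ∂F/∂y = N
Solution: x·e^y + 3y² = C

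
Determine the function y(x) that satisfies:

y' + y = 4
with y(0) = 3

General solution: y = 4 + Ce^(-x)
Applying y(0) = 3: C = 3 - 4 = -1
Particular solution: y = 4 - e^(-x)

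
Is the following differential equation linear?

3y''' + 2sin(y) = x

No. Nonlinear (sin(y) is nonlinear in y)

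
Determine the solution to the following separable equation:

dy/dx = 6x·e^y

Separating variables and integrating:
-e^(-y) = 3x² + C

General solution: y = -ln(C - 3x²)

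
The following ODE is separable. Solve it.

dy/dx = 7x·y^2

Separating variables and integrating:
-1/y = 7x^2/2 + C

General solution: y^-1 = (-7/2)x^2 + C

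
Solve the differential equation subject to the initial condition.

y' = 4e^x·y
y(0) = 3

General solution: y = Ce^(4e^x)
Applying IC y(0) = 3:
Particular solution: y = 3e^(4(e^x - 1))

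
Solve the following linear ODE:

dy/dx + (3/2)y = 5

Using integrating factor method:

General solution: y = 10/3 + Ce^(-3x/2)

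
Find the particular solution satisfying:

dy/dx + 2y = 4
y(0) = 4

General solution: y = 2 + Ce^(-2x)
Applying y(0) = 4: C = 4 - 2 = 2
Particular solution: y = 2 + 2e^(-2x)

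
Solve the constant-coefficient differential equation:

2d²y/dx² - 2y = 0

Characteristic equation: 2r² - 2 = 0
Divide by 2: r² - 1 = 0
Roots: r = 1, -1 (distinct real)
General solution: y = C₁e^x + C₂e^(-x)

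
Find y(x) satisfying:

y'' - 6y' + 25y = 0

Characteristic equation: r² - 6r + 25 = 0
Roots: r = 3 ± 4i (complex conjugates)
General solution: y = e^(3x)(C₁cos(4x) + C₂sin(4x))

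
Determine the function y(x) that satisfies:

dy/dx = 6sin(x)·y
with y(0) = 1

General solution: y = Ce^(-6cos(x))
Applying IC y(0) = 1:
Particular solution: y = e^(6(1-cos(x)))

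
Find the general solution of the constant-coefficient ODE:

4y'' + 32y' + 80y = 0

Characteristic equation: 4r² + 32r + 80 = 0
Divide by 4: r² + 8r + 20 = 0
Roots: r = -4 ± 2i (complex conjugates)
General solution: y = e^(-4x)(C₁cos(2x) + C₂sin(2x))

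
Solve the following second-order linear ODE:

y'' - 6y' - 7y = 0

Characteristic equation: r² - 6r - 7 = 0
Roots: r = 7, -1 (distinct real)
General solution: y = C₁e^(7x) + C₂e^(-x)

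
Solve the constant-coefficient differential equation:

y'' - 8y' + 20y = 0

Characteristic equation: r² - 8r + 20 = 0
Roots: r = 4 ± 2i (complex conjugates)
General solution: y = e^(4x)(C₁cos(2x) + C₂sin(2x))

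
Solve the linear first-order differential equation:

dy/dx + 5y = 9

Using integrating factor method:

General solution: y = 9/5 + Ce^(-5x)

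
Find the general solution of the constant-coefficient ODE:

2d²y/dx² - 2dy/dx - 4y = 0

Characteristic equation: 2r² - 2r - 4 = 0
Divide by 2: r² - r - 2 = 0
Roots: r = 2, -1 (distinct real)
General solution: y = C₁e^(2x) + C₂e^(-x)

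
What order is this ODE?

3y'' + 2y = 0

The order is 2 (highest derivative is of order 2).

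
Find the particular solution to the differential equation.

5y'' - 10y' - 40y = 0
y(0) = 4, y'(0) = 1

General solution: y = C₁e^(4x) + C₂e^(-2x)
Applying ICs: C₁ = 3/2, C₂ = 5/2
Particular solution: y = (3/2)e^(4x) + (5/2)e^(-2x)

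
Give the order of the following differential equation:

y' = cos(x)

The order is 1 (highest derivative is of order 1).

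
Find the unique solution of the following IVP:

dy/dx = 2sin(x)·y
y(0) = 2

General solution: y = Ce^(-2cos(x))
Applying IC y(0) = 2:
Particular solution: y = 2e^(2(1-cos(x)))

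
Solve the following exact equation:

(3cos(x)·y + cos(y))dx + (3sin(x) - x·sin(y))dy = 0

Verify exactness: ∂M/∂y = ∂N/∂x ✓
Find F(x,y) such that ∂F/∂x = M, ∂F/∂y = N
Solution: 3sin(x)·y + x·cos(y) = C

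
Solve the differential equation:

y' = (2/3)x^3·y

Separating variables and integrating:
ln|y| = x^4/6 + C

General solution: y = Ce^(x^4/6)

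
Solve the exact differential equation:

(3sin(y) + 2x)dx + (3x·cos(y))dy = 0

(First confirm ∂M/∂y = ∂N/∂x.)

Verify exactness: ∂M/∂y = ∂N/∂x ✓
Find F(x,y) such that ∂F/∂x = M, ∂F/∂y = N
Solution: 3x·sin(y) + x² = C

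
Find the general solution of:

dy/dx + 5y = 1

Using integrating factor method:

General solution: y = 1/5 + Ce^(-5x)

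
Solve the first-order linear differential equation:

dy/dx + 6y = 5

Using integrating factor method:

General solution: y = 5/6 + Ce^(-6x)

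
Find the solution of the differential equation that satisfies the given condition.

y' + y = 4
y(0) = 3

General solution: y = 4 + Ce^(-x)
Applying y(0) = 3: C = 3 - 4 = -1
Particular solution: y = 4 - e^(-x)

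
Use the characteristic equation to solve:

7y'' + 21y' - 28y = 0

Characteristic equation: 7r² + 21r - 28 = 0
Divide by 7: r² + 3r - 4 = 0
Roots: r = 1, -4 (distinct real)
General solution: y = C₁e^x + C₂e^(-4x)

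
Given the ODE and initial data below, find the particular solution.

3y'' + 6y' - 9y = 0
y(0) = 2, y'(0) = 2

General solution: y = C₁e^x + C₂e^(-3x)
Applying ICs: C₁ = 2, C₂ = 0
Particular solution: y = 2e^x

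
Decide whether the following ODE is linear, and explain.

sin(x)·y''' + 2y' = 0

Linear (y and its derivatives appear to the first power only, no products of y terms)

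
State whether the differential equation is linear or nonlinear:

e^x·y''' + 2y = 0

Linear (y and its derivatives appear to the first power only, no products of y terms)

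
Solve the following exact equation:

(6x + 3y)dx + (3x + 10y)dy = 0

Verify exactness: ∂M/∂y = ∂N/∂x ✓
Find F(x,y) such that ∂F/∂x = M, ∂F/∂y = N
Solution: 3x² + 3xy + 5y² = C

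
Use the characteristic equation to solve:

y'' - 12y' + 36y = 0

Characteristic equation: r² - 12r + 36 = 0
Factored: (r - 6)² = 0
Repeated root: r = 6
General solution: y = (C₁ + C₂x)e^(6x)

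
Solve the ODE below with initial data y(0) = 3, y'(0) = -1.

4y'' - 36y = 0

General solution: y = C₁e^(3x) + C₂e^(-3x)
Applying ICs: C₁ = 4/3, C₂ = 5/3
Particular solution: y = (4/3)e^(3x) + (5/3)e^(-3x)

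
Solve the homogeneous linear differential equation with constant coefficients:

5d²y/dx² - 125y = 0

Characteristic equation: 5r² - 125 = 0
Divide by 5: r² - 25 = 0
Roots: r = 5, -5 (distinct real)
General solution: y = C₁e^(5x) + C₂e^(-5x)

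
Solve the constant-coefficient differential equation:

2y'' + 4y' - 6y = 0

Characteristic equation: 2r² + 4r - 6 = 0
Divide by 2: r² + 2r - 3 = 0
Roots: r = 1, -3 (distinct real)
General solution: y = C₁e^x + C₂e^(-3x)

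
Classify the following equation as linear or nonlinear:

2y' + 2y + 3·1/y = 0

Nonlinear (1/y term)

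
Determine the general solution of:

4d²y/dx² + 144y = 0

Characteristic equation: 4r² + 144 = 0
Divide by 4: r² + 36 = 0
Roots: r = ±6i (complex conjugates)
General solution: y = C₁cos(6x) + C₂sin(6x)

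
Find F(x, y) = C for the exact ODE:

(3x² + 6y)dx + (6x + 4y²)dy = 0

Verify exactness: ∂M/∂y = ∂N/∂x ✓
Find F(x,y) such that ∂F/∂x = M, ∂F/∂y = N
Solution: x³ + 6xy + 4y³/3 = C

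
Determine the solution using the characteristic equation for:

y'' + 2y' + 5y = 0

Characteristic equation: r² + 2r + 5 = 0
Roots: r = -1 ± 2i (complex conjugates)
General solution: y = e^(-x)(C₁cos(2x) + C₂sin(2x))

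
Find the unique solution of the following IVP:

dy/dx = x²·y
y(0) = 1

General solution: y = Ce^(x³/3)
Applying IC y(0) = 1:
Particular solution: y = e^(x³/3)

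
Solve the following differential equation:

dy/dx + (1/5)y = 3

Using integrating factor method:

General solution: y = 15 + Ce^(-x/5)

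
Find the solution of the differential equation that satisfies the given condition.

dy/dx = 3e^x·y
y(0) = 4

General solution: y = Ce^(3e^x)
Applying IC y(0) = 4:
Particular solution: y = 4e^(3(e^x - 1))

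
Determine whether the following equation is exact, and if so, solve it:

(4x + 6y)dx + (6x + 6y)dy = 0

Verify exactness: ∂M/∂y = ∂N/∂x ✓
Find F(x,y) such that ∂F/∂x = M, ∂F/∂y = N
Solution: 2x² + 6xy + 3y² = C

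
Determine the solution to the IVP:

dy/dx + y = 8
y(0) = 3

General solution: y = 8 + Ce^(-x)
Applying y(0) = 3: C = 3 - 8 = -5
Particular solution: y = 8 - 5e^(-x)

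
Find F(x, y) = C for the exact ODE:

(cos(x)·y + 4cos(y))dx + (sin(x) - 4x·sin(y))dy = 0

Verify exactness: ∂M/∂y = ∂N/∂x ✓
Find F(x,y) such that ∂F/∂x = M, ∂F/∂y = N
Solution: sin(x)·y + 4x·cos(y) = C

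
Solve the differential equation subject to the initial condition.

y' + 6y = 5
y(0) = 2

General solution: y = 5/6 + Ce^(-6x)
Applying y(0) = 2: C = 2 - 5/6 = 7/6
Particular solution: y = 5/6 + (7/6)e^(-6x)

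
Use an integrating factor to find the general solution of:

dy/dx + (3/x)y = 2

Using integrating factor method:

General solution: y = (1/2)x + Cx^(-3)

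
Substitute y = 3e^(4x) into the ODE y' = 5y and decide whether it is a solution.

Verification:
y = 3e^(4x)
y' = 12e^(4x)
But 5y = 15e^(4x)
y' ≠ 5y — the derivative does not match

No, it is not a solution.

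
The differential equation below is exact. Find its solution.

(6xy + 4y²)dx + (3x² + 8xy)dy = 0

Verify exactness: ∂M/∂y = ∂N/∂x ✓
Find F(x,y) such that ∂F/∂x = M, ∂F/∂y = N
Solution: 3x²y + 4xy² = C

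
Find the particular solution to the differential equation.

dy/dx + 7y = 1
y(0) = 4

General solution: y = 1/7 + Ce^(-7x)
Applying y(0) = 4: C = 4 - 1/7 = 27/7
Particular solution: y = 1/7 + (27/7)e^(-7x)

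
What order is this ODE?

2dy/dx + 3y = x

The order is 1 (highest derivative is of order 1).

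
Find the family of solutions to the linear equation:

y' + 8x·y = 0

Using integrating factor method:

General solution: y = Ce^(-4x^2)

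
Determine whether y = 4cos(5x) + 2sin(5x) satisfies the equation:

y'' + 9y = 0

Verification:
y'' = -100cos(5x) - 50sin(5x)
y'' + 9y ≠ 0 (frequency mismatch: got 25 instead of 9)

No, it is not a solution.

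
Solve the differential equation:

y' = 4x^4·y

Separating variables and integrating:
ln|y| = 4x^5/5 + C

General solution: y = Ce^(4x^5/5)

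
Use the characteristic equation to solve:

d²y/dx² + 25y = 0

Characteristic equation: r² + 25 = 0
Roots: r = ±5i (complex conjugates)
General solution: y = C₁cos(5x) + C₂sin(5x)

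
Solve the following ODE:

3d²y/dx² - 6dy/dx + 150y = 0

Characteristic equation: 3r² - 6r + 150 = 0
Divide by 3: r² - 2r + 50 = 0
Roots: r = 1 ± 7i (complex conjugates)
General solution: y = e^x(C₁cos(7x) + C₂sin(7x))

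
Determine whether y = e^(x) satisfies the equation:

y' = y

Verification:
y = e^(x)
y' = e^(x)
y = e^(x)
y' = y ✓

Yes, it is a solution.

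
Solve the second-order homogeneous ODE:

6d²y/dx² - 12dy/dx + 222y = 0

Characteristic equation: 6r² - 12r + 222 = 0
Divide by 6: r² - 2r + 37 = 0
Roots: r = 1 ± 6i (complex conjugates)
General solution: y = e^x(C₁cos(6x) + C₂sin(6x))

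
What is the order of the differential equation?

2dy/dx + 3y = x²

The order is 1 (highest derivative is of order 1).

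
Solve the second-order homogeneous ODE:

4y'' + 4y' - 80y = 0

Characteristic equation: 4r² + 4r - 80 = 0
Divide by 4: r² + r - 20 = 0
Roots: r = 4, -5 (distinct real)
General solution: y = C₁e^(4x) + C₂e^(-5x)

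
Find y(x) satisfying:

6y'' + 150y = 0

Characteristic equation: 6r² + 150 = 0
Divide by 6: r² + 25 = 0
Roots: r = ±5i (complex conjugates)
General solution: y = C₁cos(5x) + C₂sin(5x)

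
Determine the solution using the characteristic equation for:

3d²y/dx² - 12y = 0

Characteristic equation: 3r² - 12 = 0
Divide by 3: r² - 4 = 0
Roots: r = 2, -2 (distinct real)
General solution: y = C₁e^(2x) + C₂e^(-2x)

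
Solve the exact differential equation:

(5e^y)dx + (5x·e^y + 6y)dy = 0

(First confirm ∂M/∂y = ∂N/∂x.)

Verify exactness: ∂M/∂y = ∂N/∂x ✓
Find F(x,y) such that ∂F/∂x = M, ∂F/∂y = N
Solution: 5x·e^y + 3y² = C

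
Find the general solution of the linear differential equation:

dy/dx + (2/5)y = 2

Using integrating factor method:

General solution: y = 5 + Ce^(-2x/5)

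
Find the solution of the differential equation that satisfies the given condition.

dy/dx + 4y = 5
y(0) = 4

General solution: y = 5/4 + Ce^(-4x)
Applying y(0) = 4: C = 4 - 5/4 = 11/4
Particular solution: y = 5/4 + (11/4)e^(-4x)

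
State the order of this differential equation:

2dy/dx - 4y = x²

The order is 1 (highest derivative is of order 1).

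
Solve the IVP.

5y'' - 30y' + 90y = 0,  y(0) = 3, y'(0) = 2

General solution: y = e^(3x)(C₁cos(3x) + C₂sin(3x))
Complex roots r = 3 ± 3i
Applying ICs: C₁ = 3, C₂ = -7/3
Particular solution: y = e^(3x)(3cos(3x) - (7/3)sin(3x))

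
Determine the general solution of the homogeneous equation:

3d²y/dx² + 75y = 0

Characteristic equation: 3r² + 75 = 0
Divide by 3: r² + 25 = 0
Roots: r = ±5i (complex conjugates)
General solution: y = C₁cos(5x) + C₂sin(5x)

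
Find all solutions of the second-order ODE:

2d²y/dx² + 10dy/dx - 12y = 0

Characteristic equation: 2r² + 10r - 12 = 0
Divide by 2: r² + 5r - 6 = 0
Roots: r = 1, -6 (distinct real)
General solution: y = C₁e^x + C₂e^(-6x)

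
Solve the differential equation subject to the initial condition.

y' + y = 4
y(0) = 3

General solution: y = 4 + Ce^(-x)
Applying y(0) = 3: C = 3 - 4 = -1
Particular solution: y = 4 - e^(-x)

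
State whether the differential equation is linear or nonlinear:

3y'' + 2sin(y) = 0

Nonlinear (sin(y) is nonlinear in y)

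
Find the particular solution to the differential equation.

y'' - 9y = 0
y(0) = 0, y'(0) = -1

General solution: y = C₁e^(3x) + C₂e^(-3x)
Applying ICs: C₁ = -1/6, C₂ = 1/6
Particular solution: y = -(1/6)e^(3x) + (1/6)e^(-3x)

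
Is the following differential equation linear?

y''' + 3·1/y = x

No. Nonlinear (1/y term)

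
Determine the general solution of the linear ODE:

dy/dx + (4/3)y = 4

Using integrating factor method:

General solution: y = 3 + Ce^(-4x/3)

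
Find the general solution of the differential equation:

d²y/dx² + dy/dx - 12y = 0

Characteristic equation: r² + r - 12 = 0
Roots: r = 3, -4 (distinct real)
General solution: y = C₁e^(3x) + C₂e^(-4x)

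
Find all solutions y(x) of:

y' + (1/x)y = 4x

Using integrating factor method:

General solution: y = (4/3)x^2 + C/x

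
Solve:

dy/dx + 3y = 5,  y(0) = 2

General solution: y = 5/3 + Ce^(-3x)
Applying y(0) = 2: C = 2 - 5/3 = 1/3
Particular solution: y = 5/3 + (1/3)e^(-3x)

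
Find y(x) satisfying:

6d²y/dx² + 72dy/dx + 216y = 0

Characteristic equation: 6r² + 72r + 216 = 0
Divide by 6: r² + 12r + 36 = 0
Factored: (r + 6)² = 0
Repeated root: r = -6
General solution: y = (C₁ + C₂x)e^(-6x)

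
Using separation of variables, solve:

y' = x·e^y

Separating variables and integrating:
-e^(-y) = x²/2 + C

General solution: y = -ln(C - x²/2)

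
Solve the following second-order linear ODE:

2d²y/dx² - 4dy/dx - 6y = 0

Characteristic equation: 2r² - 4r - 6 = 0
Divide by 2: r² - 2r - 3 = 0
Roots: r = 3, -1 (distinct real)
General solution: y = C₁e^(3x) + C₂e^(-x)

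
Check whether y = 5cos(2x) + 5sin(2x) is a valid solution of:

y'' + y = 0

Verification:
y'' = -20cos(2x) - 20sin(2x)
y'' + y ≠ 0 (frequency mismatch: got 4 instead of 1)

No, it is not a solution.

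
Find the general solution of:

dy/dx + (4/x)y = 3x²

Using integrating factor method:

General solution: y = (3/7)x^3 + Cx^(-4)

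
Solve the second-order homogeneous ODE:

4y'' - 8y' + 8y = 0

Characteristic equation: 4r² - 8r + 8 = 0
Divide by 4: r² - 2r + 2 = 0
Roots: r = 1 ± i (complex conjugates)
General solution: y = e^x(C₁cos(x) + C₂sin(x))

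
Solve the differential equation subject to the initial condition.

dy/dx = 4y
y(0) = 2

General solution: y = Ce^(4x)
Applying IC y(0) = 2:
Particular solution: y = 2e^(4x)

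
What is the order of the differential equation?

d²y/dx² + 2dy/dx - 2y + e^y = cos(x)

The order is 2 (highest derivative is of order 2).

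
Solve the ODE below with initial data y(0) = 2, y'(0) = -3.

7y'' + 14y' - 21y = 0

General solution: y = C₁e^x + C₂e^(-3x)
Applying ICs: C₁ = 3/4, C₂ = 5/4
Particular solution: y = (3/4)e^x + (5/4)e^(-3x)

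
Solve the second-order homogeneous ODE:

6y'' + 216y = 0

Characteristic equation: 6r² + 216 = 0
Divide by 6: r² + 36 = 0
Roots: r = ±6i (complex conjugates)
General solution: y = C₁cos(6x) + C₂sin(6x)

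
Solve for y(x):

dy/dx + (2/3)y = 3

Using integrating factor method:

General solution: y = 9/2 + Ce^(-2x/3)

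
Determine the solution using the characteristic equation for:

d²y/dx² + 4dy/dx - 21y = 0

Characteristic equation: r² + 4r - 21 = 0
Roots: r = 3, -7 (distinct real)
General solution: y = C₁e^(3x) + C₂e^(-7x)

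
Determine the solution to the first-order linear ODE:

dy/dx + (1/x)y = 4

Using integrating factor method:

General solution: y = 2x + C/x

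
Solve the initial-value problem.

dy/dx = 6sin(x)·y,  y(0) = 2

General solution: y = Ce^(-6cos(x))
Applying IC y(0) = 2:
Particular solution: y = 2e^(6(1-cos(x)))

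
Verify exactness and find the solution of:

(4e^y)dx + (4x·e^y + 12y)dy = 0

Verify exactness: ∂M/∂y = ∂N/∂x ✓
Find F(x,y) such that ∂F/∂x = M, ∂F/∂y = N
Solution: 4x·e^y + 6y² = C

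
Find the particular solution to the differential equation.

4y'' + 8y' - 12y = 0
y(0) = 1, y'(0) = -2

General solution: y = C₁e^x + C₂e^(-3x)
Applying ICs: C₁ = 1/4, C₂ = 3/4
Particular solution: y = (1/4)e^x + (3/4)e^(-3x)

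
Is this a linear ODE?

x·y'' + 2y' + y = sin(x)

Yes. Linear (y and its derivatives appear to the first power only, no products of y terms)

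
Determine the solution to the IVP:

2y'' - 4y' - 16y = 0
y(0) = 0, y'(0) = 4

General solution: y = C₁e^(4x) + C₂e^(-2x)
Applying ICs: C₁ = 2/3, C₂ = -2/3
Particular solution: y = (2/3)e^(4x) - (2/3)e^(-2x)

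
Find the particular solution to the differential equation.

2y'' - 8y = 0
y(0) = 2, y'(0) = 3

General solution: y = C₁e^(2x) + C₂e^(-2x)
Applying ICs: C₁ = 7/4, C₂ = 1/4
Particular solution: y = (7/4)e^(2x) + (1/4)e^(-2x)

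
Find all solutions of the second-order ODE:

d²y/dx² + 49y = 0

Characteristic equation: r² + 49 = 0
Roots: r = ±7i (complex conjugates)
General solution: y = C₁cos(7x) + C₂sin(7x)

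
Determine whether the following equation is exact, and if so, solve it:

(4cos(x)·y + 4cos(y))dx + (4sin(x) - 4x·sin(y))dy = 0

Verify exactness: ∂M/∂y = ∂N/∂x ✓
Find F(x,y) such that ∂F/∂x = M, ∂F/∂y = N
Solution: 4sin(x)·y + 4x·cos(y) = C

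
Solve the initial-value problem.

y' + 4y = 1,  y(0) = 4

General solution: y = 1/4 + Ce^(-4x)
Applying y(0) = 4: C = 4 - 1/4 = 15/4
Particular solution: y = 1/4 + (15/4)e^(-4x)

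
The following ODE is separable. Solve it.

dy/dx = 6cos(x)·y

Separating variables and integrating:
ln|y| = 6sin(x) + C

General solution: y = Ce^(6sin(x))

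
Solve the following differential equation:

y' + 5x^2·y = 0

Using integrating factor method:

General solution: y = Ce^(-5x^3/3)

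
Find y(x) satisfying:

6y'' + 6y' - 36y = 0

Characteristic equation: 6r² + 6r - 36 = 0
Divide by 6: r² + r - 6 = 0
Roots: r = 2, -3 (distinct real)
General solution: y = C₁e^(2x) + C₂e^(-3x)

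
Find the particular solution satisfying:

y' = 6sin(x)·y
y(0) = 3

General solution: y = Ce^(-6cos(x))
Applying IC y(0) = 3:
Particular solution: y = 3e^(6(1-cos(x)))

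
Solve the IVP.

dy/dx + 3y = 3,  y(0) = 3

General solution: y = 1 + Ce^(-3x)
Applying y(0) = 3: C = 3 - 1 = 2
Particular solution: y = 1 + 2e^(-3x)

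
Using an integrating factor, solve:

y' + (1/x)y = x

Using integrating factor method:

General solution: y = (1/3)x^2 + C/x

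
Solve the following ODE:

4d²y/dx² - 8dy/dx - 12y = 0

Characteristic equation: 4r² - 8r - 12 = 0
Divide by 4: r² - 2r - 3 = 0
Roots: r = 3, -1 (distinct real)
General solution: y = C₁e^(3x) + C₂e^(-x)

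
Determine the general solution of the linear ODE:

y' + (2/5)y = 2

Using integrating factor method:

General solution: y = 5 + Ce^(-2x/5)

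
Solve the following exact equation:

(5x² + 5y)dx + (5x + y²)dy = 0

Verify exactness: ∂M/∂y = ∂N/∂x ✓
Find F(x,y) such that ∂F/∂x = M, ∂F/∂y = N
Solution: 5x³/3 + 5xy + y³/3 = C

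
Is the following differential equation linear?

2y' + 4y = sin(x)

Yes. Linear (y and its derivatives appear to the first power only, no products of y terms)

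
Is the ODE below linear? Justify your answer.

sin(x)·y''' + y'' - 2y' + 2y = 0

Yes. Linear (y and its derivatives appear to the first power only, no products of y terms)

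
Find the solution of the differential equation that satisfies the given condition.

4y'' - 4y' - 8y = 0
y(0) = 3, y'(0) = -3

General solution: y = C₁e^(2x) + C₂e^(-x)
Applying ICs: C₁ = 0, C₂ = 3
Particular solution: y = 3e^(-x)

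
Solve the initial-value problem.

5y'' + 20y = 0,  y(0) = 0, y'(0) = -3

General solution: y = C₁cos(2x) + C₂sin(2x)
Complex roots r = ±2i
Applying ICs: C₁ = 0, C₂ = -3/2
Particular solution: y = -(3/2)sin(2x)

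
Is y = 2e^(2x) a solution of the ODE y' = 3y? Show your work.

Verification:
y = 2e^(2x)
y' = 4e^(2x)
But 3y = 6e^(2x)
y' ≠ 3y — the derivative does not match

No, it is not a solution.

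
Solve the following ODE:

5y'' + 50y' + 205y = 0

Characteristic equation: 5r² + 50r + 205 = 0
Divide by 5: r² + 10r + 41 = 0
Roots: r = -5 ± 4i (complex conjugates)
General solution: y = e^(-5x)(C₁cos(4x) + C₂sin(4x))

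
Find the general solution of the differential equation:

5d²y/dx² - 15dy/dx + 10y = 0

Characteristic equation: 5r² - 15r + 10 = 0
Divide by 5: r² - 3r + 2 = 0
Roots: r = 2, 1 (distinct real)
General solution: y = C₁e^(2x) + C₂e^x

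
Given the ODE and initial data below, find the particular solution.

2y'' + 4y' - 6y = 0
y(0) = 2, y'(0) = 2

General solution: y = C₁e^x + C₂e^(-3x)
Applying ICs: C₁ = 2, C₂ = 0
Particular solution: y = 2e^x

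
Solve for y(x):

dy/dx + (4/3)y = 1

Using integrating factor method:

General solution: y = 3/4 + Ce^(-4x/3)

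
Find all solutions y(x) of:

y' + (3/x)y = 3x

Using integrating factor method:

General solution: y = (3/5)x^2 + Cx^(-3)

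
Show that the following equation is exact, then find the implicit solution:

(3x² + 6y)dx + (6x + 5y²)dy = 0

Verify exactness: ∂M/∂y = ∂N/∂x ✓
Find F(x,y) such that ∂F/∂x = M, ∂F/∂y = N
Solution: x³ + 6xy + 5y³/3 = C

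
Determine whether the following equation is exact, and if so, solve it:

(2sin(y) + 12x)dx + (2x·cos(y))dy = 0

Verify exactness: ∂M/∂y = ∂N/∂x ✓
Find F(x,y) such that ∂F/∂x = M, ∂F/∂y = N
Solution: 2x·sin(y) + 6x² = C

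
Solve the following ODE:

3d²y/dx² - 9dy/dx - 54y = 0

Characteristic equation: 3r² - 9r - 54 = 0
Divide by 3: r² - 3r - 18 = 0
Roots: r = 6, -3 (distinct real)
General solution: y = C₁e^(6x) + C₂e^(-3x)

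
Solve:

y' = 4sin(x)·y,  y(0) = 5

General solution: y = Ce^(-4cos(x))
Applying IC y(0) = 5:
Particular solution: y = 5e^(4(1-cos(x)))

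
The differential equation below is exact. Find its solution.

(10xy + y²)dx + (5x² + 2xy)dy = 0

Verify exactness: ∂M/∂y = ∂N/∂x ✓
Find F(x,y) such that ∂F/∂x = M, ∂F/∂y = N
Solution: 5x²y + xy² = C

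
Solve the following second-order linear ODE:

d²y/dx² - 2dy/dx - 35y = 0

Characteristic equation: r² - 2r - 35 = 0
Roots: r = 7, -5 (distinct real)
General solution: y = C₁e^(7x) + C₂e^(-5x)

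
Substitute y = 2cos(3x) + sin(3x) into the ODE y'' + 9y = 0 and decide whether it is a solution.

Verification:
y'' = -18cos(3x) - 9sin(3x)
y'' + 9y = 0 ✓

Yes, it is a solution.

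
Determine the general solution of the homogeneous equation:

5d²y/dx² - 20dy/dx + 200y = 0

Characteristic equation: 5r² - 20r + 200 = 0
Divide by 5: r² - 4r + 40 = 0
Roots: r = 2 ± 6i (complex conjugates)
General solution: y = e^(2x)(C₁cos(6x) + C₂sin(6x))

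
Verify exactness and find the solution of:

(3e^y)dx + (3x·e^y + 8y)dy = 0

Verify exactness: ∂M/∂y = ∂N/∂x ✓
Find F(x,y) such that ∂F/∂x = M, ∂F/∂y = N
Solution: 3x·e^y + 4y² = C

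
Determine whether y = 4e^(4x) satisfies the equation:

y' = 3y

Verification:
y = 4e^(4x)
y' = 16e^(4x)
But 3y = 12e^(4x)
y' ≠ 3y — the derivative does not match

No, it is not a solution.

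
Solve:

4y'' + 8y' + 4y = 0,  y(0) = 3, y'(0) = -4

General solution: y = (C₁ + C₂x)e^(-x)
Repeated root r = -1
Applying ICs: C₁ = 3, C₂ = -1
Particular solution: y = (3 - x)e^(-x)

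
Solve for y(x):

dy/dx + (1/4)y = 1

Using integrating factor method:

General solution: y = 4 + Ce^(-x/4)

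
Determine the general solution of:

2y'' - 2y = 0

Characteristic equation: 2r² - 2 = 0
Divide by 2: r² - 1 = 0
Roots: r = 1, -1 (distinct real)
General solution: y = C₁e^x + C₂e^(-x)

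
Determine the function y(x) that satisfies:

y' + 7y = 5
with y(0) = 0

General solution: y = 5/7 + Ce^(-7x)
Applying y(0) = 0: C = 0 - 5/7 = -5/7
Particular solution: y = 5/7 - (5/7)e^(-7x)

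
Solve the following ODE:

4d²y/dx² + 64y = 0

Characteristic equation: 4r² + 64 = 0
Divide by 4: r² + 16 = 0
Roots: r = ±4i (complex conjugates)
General solution: y = C₁cos(4x) + C₂sin(4x)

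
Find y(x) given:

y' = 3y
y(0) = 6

General solution: y = Ce^(3x)
Applying IC y(0) = 6:
Particular solution: y = 6e^(3x)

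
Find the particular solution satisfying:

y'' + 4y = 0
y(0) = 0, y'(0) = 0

General solution: y = C₁cos(2x) + C₂sin(2x)
Complex roots r = ±2i
Applying ICs: C₁ = 0, C₂ = 0
Particular solution: y = 0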